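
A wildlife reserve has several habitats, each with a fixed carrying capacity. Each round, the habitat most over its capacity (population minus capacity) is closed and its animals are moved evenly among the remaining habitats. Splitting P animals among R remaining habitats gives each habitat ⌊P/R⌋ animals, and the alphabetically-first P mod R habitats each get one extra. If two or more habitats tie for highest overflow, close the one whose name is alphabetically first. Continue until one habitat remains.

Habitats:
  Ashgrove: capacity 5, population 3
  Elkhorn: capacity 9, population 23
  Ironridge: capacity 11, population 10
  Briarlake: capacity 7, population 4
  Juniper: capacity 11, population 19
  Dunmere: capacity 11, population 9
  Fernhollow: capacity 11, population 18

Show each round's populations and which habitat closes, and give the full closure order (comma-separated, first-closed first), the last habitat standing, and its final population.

Round 1: Ashgrove=3 Briarlake=4 Dunmere=9 Elkhorn=23 Fernhollow=18 Ironridge=10 Juniper=19 → close Elkhorn (overflow 14)
  23÷6 = 3 each, +1 to first 5
Round 2: Ashgrove=7 Briarlake=8 Dunmere=13 Fernhollow=22 Ironridge=14 Juniper=22 → close Fernhollow (overflow 11)
  22÷5 = 4 each, +1 to first 2
Round 3: Ashgrove=12 Briarlake=13 Dunmere=17 Ironridge=18 Juniper=26 → close Juniper (overflow 15)
  26÷4 = 6 each, +1 to first 2
Round 4: Ashgrove=19 Briarlake=20 Dunmere=23 Ironridge=24 → close Ashgrove (overflow 14)
  19÷3 = 6 each, +1 to first 1
Round 5: Briarlake=27 Dunmere=29 Ironridge=30 → close Briarlake (overflow 20)
  27÷2 = 13 each, +1 to first 1
Round 6: Dunmere=43 Ironridge=43 → close Dunmere (overflow 32)
  43÷1 = 43 each, +1 to first 0

Closure order: Elkhorn, Fernhollow, Juniper, Ashgrove, Briarlake, Dunmere
Last habitat: Ironridge with 86 animals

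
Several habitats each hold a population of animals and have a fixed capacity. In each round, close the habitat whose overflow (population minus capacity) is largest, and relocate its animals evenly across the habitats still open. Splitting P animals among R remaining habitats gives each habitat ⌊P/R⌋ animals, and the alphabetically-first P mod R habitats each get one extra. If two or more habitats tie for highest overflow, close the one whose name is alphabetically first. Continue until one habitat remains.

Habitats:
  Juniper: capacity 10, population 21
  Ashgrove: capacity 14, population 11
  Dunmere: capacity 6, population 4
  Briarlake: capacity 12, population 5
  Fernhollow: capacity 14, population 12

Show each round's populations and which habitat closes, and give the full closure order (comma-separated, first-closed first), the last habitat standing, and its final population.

Round 1: Ashgrove=11 Briarlake=5 Dunmere=4 Fernhollow=12 Juniper=21 → close Juniper (overflow 11)
  21÷4 = 5 each, +1 to first 1
Round 2: Ashgrove=17 Briarlake=10 Dunmere=9 Fernhollow=17 → close Ashgrove (overflow 3)
  17÷3 = 5 each, +1 to first 2
Round 3: Briarlake=16 Dunmere=15 Fernhollow=22 → close Dunmere (overflow 9)
  15÷2 = 7 each, +1 to first 1
Round 4: Briarlake=24 Fernhollow=29 → close Fernhollow (overflow 15)
  29÷1 = 29 each, +1 to first 0

Closure order: Juniper, Ashgrove, Dunmere, Fernhollow
Last habitat: Briarlake with 53 animals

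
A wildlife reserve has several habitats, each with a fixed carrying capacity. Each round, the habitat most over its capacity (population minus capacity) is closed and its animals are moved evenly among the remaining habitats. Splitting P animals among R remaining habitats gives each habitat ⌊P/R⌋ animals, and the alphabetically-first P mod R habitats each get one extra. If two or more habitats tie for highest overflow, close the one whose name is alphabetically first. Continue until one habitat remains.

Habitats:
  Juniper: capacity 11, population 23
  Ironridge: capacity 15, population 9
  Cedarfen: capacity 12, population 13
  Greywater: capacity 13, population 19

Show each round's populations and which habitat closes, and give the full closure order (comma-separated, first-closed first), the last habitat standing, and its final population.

Round 1: Cedarfen=13 Greywater=19 Ironridge=9 Juniper=23 → close Juniper (overflow 12)
  23÷3 = 7 each, +1 to first 2
Round 2: Cedarfen=21 Greywater=27 Ironridge=16 → close Greywater (overflow 14)
  27÷2 = 13 each, +1 to first 1
Round 3: Cedarfen=35 Ironridge=29 → close Cedarfen (overflow 23)
  35÷1 = 35 each, +1 to first 0

Closure order: Juniper, Greywater, Cedarfen
Last habitat: Ironridge with 64 animals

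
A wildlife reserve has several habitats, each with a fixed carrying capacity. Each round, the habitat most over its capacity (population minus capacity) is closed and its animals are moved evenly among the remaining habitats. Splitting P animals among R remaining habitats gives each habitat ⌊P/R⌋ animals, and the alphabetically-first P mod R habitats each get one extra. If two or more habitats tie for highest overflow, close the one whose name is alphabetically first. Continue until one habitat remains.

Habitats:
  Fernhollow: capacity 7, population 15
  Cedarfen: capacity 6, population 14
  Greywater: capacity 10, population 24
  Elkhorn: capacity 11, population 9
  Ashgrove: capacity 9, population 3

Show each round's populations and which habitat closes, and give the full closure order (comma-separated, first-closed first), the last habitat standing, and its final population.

Round 1: Ashgrove=3 Cedarfen=14 Elkhorn=9 Fernhollow=15 Greywater=24 → close Greywater (overflow 14)
  24÷4 = 6 each, +1 to first 0
Round 2: Ashgrove=9 Cedarfen=20 Elkhorn=15 Fernhollow=21 → close Cedarfen (overflow 14)
  20÷3 = 6 each, +1 to first 2
Round 3: Ashgrove=16 Elkhorn=22 Fernhollow=27 → close Fernhollow (overflow 20)
  27÷2 = 13 each, +1 to first 1
Round 4: Ashgrove=30 Elkhorn=35 → close Elkhorn (overflow 24)
  35÷1 = 35 each, +1 to first 0

Closure order: Greywater, Cedarfen, Fernhollow, Elkhorn
Last habitat: Ashgrove with 65 animals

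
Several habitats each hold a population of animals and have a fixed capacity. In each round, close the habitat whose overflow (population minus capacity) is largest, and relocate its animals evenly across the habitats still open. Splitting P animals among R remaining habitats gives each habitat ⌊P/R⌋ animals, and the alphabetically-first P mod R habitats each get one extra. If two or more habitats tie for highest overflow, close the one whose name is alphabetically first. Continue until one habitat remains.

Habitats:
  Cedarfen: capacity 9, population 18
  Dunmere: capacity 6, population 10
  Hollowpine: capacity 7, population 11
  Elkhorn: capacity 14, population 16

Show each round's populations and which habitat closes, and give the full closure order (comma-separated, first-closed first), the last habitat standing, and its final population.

Closure order: Cedarfen, Dunmere, Hollowpine
Last habitat: Elkhorn with 55 animals

Round 1: Cedarfen=18 Dunmere=10 Elkhorn=16 Hollowpine=11 → close Cedarfen (overflow 9)
  18÷3 = 6 each, +1 to first 0
Round 2: Dunmere=16 Elkhorn=22 Hollowpine=17 → close Dunmere (overflow 10)
  16÷2 = 8 each, +1 to first 0
Round 3: Elkhorn=30 Hollowpine=25 → close Hollowpine (overflow 18)
  25÷1 = 25 each, +1 to first 0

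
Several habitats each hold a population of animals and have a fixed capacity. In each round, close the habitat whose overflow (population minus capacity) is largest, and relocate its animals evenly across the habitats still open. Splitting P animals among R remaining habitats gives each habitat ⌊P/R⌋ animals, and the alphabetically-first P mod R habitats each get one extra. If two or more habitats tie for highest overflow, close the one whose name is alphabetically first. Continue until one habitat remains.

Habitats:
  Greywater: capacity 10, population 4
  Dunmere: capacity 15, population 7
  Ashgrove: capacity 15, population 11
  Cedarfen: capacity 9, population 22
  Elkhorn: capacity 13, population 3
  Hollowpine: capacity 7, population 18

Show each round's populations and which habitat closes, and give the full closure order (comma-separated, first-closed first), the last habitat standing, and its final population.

Closure order: Cedarfen, Hollowpine, Ashgrove, Dunmere, Greywater
Last habitat: Elkhorn with 65 animals

Round 1: Ashgrove=11 Cedarfen=22 Dunmere=7 Elkhorn=3 Greywater=4 Hollowpine=18 → close Cedarfen (overflow 13)
  22÷5 = 4 each, +1 to first 2
Round 2: Ashgrove=16 Dunmere=12 Elkhorn=7 Greywater=8 Hollowpine=22 → close Hollowpine (overflow 15)
  22÷4 = 5 each, +1 to first 2
Round 3: Ashgrove=22 Dunmere=18 Elkhorn=12 Greywater=13 → close Ashgrove (overflow 7)
  22÷3 = 7 each, +1 to first 1
Round 4: Dunmere=26 Elkhorn=19 Greywater=20 → close Dunmere (overflow 11)
  26÷2 = 13 each, +1 to first 0
Round 5: Elkhorn=32 Greywater=33 → close Greywater (overflow 23)
  33÷1 = 33 each, +1 to first 0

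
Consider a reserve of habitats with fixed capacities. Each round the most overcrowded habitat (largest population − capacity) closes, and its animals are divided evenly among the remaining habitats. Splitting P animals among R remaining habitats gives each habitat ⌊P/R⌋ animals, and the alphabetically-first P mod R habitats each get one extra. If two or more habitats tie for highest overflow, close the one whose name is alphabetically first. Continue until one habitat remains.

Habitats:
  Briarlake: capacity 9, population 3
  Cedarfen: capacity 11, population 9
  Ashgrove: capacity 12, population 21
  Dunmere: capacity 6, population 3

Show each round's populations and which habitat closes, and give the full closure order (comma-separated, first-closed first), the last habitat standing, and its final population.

Closure order: Ashgrove, Cedarfen, Dunmere
Last habitat: Briarlake with 36 animals

Round 1: Ashgrove=21 Briarlake=3 Cedarfen=9 Dunmere=3 → close Ashgrove (overflow 9)
  21÷3 = 7 each, +1 to first 0
Round 2: Briarlake=10 Cedarfen=16 Dunmere=10 → close Cedarfen (overflow 5)
  16÷2 = 8 each, +1 to first 0
Round 3: Briarlake=18 Dunmere=18 → close Dunmere (overflow 12)
  18÷1 = 18 each, +1 to first 0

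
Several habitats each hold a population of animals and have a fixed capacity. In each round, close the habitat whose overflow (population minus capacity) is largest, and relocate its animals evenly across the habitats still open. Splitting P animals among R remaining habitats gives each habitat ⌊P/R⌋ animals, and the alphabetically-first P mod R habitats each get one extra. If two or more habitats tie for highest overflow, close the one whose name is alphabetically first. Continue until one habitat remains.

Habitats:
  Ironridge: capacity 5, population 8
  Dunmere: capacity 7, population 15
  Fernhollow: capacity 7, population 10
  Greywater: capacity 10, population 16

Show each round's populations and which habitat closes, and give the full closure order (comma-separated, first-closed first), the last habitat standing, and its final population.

Closure order: Dunmere, Greywater, Fernhollow
Last habitat: Ironridge with 49 animals

Round 1: Dunmere=15 Fernhollow=10 Greywater=16 Ironridge=8 → close Dunmere (overflow 8)
  15÷3 = 5 each, +1 to first 0
Round 2: Fernhollow=15 Greywater=21 Ironridge=13 → close Greywater (overflow 11)
  21÷2 = 10 each, +1 to first 1
Round 3: Fernhollow=26 Ironridge=23 → close Fernhollow (overflow 19)
  26÷1 = 26 each, +1 to first 0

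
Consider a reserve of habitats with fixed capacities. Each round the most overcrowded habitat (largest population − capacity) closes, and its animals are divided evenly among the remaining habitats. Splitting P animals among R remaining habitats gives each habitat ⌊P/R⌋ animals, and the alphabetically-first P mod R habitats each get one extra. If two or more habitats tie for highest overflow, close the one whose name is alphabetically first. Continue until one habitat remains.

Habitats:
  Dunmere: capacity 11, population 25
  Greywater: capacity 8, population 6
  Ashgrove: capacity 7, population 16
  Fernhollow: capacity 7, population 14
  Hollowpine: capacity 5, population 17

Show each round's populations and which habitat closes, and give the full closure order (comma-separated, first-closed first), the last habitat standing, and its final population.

Closure order: Dunmere, Hollowpine, Ashgrove, Fernhollow
Last habitat: Greywater with 78 animals

Round 1: Ashgrove=16 Dunmere=25 Fernhollow=14 Greywater=6 Hollowpine=17 → close Dunmere (overflow 14)
  25÷4 = 6 each, +1 to first 1
Round 2: Ashgrove=23 Fernhollow=20 Greywater=12 Hollowpine=23 → close Hollowpine (overflow 18)
  23÷3 = 7 each, +1 to first 2
Round 3: Ashgrove=31 Fernhollow=28 Greywater=19 → close Ashgrove (overflow 24)
  31÷2 = 15 each, +1 to first 1
Round 4: Fernhollow=44 Greywater=34 → close Fernhollow (overflow 37)
  44÷1 = 44 each, +1 to first 0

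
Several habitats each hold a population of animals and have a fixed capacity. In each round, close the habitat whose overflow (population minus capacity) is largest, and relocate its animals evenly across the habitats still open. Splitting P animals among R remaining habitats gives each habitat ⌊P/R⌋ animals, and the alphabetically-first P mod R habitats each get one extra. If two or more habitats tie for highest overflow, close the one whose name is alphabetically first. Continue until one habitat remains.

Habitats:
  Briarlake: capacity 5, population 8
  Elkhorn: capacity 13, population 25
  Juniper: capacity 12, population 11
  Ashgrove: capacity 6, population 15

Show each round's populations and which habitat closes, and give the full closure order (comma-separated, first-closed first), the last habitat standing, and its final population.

Round 1: Ashgrove=15 Briarlake=8 Elkhorn=25 Juniper=11 → close Elkhorn (overflow 12)
  25÷3 = 8 each, +1 to first 1
Round 2: Ashgrove=24 Briarlake=16 Juniper=19 → close Ashgrove (overflow 18)
  24÷2 = 12 each, +1 to first 0
Round 3: Briarlake=28 Juniper=31 → close Briarlake (overflow 23)
  28÷1 = 28 each, +1 to first 0

Closure order: Elkhorn, Ashgrove, Briarlake
Last habitat: Juniper with 59 animals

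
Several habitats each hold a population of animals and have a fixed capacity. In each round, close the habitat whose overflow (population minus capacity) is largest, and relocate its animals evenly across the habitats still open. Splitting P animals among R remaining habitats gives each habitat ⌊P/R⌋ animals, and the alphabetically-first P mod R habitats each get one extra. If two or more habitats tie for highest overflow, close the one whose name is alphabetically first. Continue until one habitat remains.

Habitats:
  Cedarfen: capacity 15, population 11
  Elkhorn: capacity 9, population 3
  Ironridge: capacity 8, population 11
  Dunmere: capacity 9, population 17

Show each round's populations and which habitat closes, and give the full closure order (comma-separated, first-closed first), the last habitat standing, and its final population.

Closure order: Dunmere, Ironridge, Cedarfen
Last habitat: Elkhorn with 42 animals

Round 1: Cedarfen=11 Dunmere=17 Elkhorn=3 Ironridge=11 → close Dunmere (overflow 8)
  17÷3 = 5 each, +1 to first 2
Round 2: Cedarfen=17 Elkhorn=9 Ironridge=16 → close Ironridge (overflow 8)
  16÷2 = 8 each, +1 to first 0
Round 3: Cedarfen=25 Elkhorn=17 → close Cedarfen (overflow 10)
  25÷1 = 25 each, +1 to first 0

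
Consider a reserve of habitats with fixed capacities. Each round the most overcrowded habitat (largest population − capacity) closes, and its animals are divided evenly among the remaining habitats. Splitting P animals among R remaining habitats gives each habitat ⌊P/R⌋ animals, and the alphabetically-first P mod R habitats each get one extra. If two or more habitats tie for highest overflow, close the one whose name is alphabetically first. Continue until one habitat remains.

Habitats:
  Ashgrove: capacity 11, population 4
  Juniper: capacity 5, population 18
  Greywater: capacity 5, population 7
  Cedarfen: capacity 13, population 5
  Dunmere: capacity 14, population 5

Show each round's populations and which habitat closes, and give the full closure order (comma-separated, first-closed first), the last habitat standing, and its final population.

Round 1: Ashgrove=4 Cedarfen=5 Dunmere=5 Greywater=7 Juniper=18 → close Juniper (overflow 13)
  18÷4 = 4 each, +1 to first 2
Round 2: Ashgrove=9 Cedarfen=10 Dunmere=9 Greywater=11 → close Greywater (overflow 6)
  11÷3 = 3 each, +1 to first 2
Round 3: Ashgrove=13 Cedarfen=14 Dunmere=12 → close Ashgrove (overflow 2)
  13÷2 = 6 each, +1 to first 1
Round 4: Cedarfen=21 Dunmere=18 → close Cedarfen (overflow 8)
  21÷1 = 21 each, +1 to first 0

Closure order: Juniper, Greywater, Ashgrove, Cedarfen
Last habitat: Dunmere with 39 animals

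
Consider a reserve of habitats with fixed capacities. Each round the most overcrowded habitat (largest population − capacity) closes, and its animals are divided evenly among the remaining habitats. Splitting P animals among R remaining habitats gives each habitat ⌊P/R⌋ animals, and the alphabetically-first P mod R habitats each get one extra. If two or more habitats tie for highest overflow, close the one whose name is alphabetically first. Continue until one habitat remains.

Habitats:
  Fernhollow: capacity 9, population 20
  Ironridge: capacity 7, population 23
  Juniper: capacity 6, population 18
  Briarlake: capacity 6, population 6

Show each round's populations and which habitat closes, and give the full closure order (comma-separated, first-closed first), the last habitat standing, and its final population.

Closure order: Ironridge, Fernhollow, Juniper
Last habitat: Briarlake with 67 animals

Round 1: Briarlake=6 Fernhollow=20 Ironridge=23 Juniper=18 → close Ironridge (overflow 16)
  23÷3 = 7 each, +1 to first 2
Round 2: Briarlake=14 Fernhollow=28 Juniper=25 → close Fernhollow (overflow 19)
  28÷2 = 14 each, +1 to first 0
Round 3: Briarlake=28 Juniper=39 → close Juniper (overflow 33)
  39÷1 = 39 each, +1 to first 0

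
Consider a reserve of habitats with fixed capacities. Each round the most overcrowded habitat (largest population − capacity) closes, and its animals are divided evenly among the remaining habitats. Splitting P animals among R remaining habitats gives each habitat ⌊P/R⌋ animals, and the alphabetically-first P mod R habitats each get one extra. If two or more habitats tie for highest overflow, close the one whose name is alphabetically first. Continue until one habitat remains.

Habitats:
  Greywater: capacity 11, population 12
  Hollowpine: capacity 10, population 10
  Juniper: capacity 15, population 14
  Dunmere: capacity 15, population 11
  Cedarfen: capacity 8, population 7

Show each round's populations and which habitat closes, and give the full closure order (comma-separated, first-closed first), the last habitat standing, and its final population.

Round 1: Cedarfen=7 Dunmere=11 Greywater=12 Hollowpine=10 Juniper=14 → close Greywater (overflow 1)
  12÷4 = 3 each, +1 to first 0
Round 2: Cedarfen=10 Dunmere=14 Hollowpine=13 Juniper=17 → close Hollowpine (overflow 3)
  13÷3 = 4 each, +1 to first 1
Round 3: Cedarfen=15 Dunmere=18 Juniper=21 → close Cedarfen (overflow 7)
  15÷2 = 7 each, +1 to first 1
Round 4: Dunmere=26 Juniper=28 → close Juniper (overflow 13)
  28÷1 = 28 each, +1 to first 0

Closure order: Greywater, Hollowpine, Cedarfen, Juniper
Last habitat: Dunmere with 54 animals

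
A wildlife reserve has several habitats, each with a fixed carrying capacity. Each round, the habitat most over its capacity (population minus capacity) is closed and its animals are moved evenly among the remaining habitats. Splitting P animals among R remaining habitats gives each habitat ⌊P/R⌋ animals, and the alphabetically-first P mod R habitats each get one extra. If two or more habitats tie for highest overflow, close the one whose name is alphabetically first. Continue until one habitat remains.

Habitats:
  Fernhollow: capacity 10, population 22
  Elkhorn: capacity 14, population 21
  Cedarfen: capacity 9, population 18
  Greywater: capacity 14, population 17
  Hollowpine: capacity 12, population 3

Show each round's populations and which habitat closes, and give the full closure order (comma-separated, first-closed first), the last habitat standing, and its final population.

Closure order: Fernhollow, Cedarfen, Elkhorn, Greywater
Last habitat: Hollowpine with 81 animals

Round 1: Cedarfen=18 Elkhorn=21 Fernhollow=22 Greywater=17 Hollowpine=3 → close Fernhollow (overflow 12)
  22÷4 = 5 each, +1 to first 2
Round 2: Cedarfen=24 Elkhorn=27 Greywater=22 Hollowpine=8 → close Cedarfen (overflow 15)
  24÷3 = 8 each, +1 to first 0
Round 3: Elkhorn=35 Greywater=30 Hollowpine=16 → close Elkhorn (overflow 21)
  35÷2 = 17 each, +1 to first 1
Round 4: Greywater=48 Hollowpine=33 → close Greywater (overflow 34)
  48÷1 = 48 each, +1 to first 0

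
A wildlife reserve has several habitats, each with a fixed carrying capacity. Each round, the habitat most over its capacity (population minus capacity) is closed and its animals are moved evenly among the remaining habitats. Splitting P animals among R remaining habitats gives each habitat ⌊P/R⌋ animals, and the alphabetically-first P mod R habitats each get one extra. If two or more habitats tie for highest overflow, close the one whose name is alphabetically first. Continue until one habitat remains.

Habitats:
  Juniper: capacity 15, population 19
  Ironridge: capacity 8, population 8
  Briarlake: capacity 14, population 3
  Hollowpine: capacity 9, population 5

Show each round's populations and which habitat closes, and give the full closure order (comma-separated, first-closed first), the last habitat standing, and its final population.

Round 1: Briarlake=3 Hollowpine=5 Ironridge=8 Juniper=19 → close Juniper (overflow 4)
  19÷3 = 6 each, +1 to first 1
Round 2: Briarlake=10 Hollowpine=11 Ironridge=14 → close Ironridge (overflow 6)
  14÷2 = 7 each, +1 to first 0
Round 3: Briarlake=17 Hollowpine=18 → close Hollowpine (overflow 9)
  18÷1 = 18 each, +1 to first 0

Closure order: Juniper, Ironridge, Hollowpine
Last habitat: Briarlake with 35 animals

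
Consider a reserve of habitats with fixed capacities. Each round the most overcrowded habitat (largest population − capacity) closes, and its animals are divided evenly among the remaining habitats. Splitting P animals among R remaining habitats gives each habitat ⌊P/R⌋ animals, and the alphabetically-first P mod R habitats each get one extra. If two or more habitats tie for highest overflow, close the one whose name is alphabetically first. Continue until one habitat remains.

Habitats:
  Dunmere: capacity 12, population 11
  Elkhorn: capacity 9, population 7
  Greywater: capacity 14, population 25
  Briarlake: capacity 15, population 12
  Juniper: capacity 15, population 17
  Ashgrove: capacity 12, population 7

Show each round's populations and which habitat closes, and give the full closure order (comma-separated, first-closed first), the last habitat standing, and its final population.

Closure order: Greywater, Juniper, Dunmere, Briarlake, Elkhorn
Last habitat: Ashgrove with 79 animals

Round 1: Ashgrove=7 Briarlake=12 Dunmere=11 Elkhorn=7 Greywater=25 Juniper=17 → close Greywater (overflow 11)
  25÷5 = 5 each, +1 to first 0
Round 2: Ashgrove=12 Briarlake=17 Dunmere=16 Elkhorn=12 Juniper=22 → close Juniper (overflow 7)
  22÷4 = 5 each, +1 to first 2
Round 3: Ashgrove=18 Briarlake=23 Dunmere=21 Elkhorn=17 → close Dunmere (overflow 9)
  21÷3 = 7 each, +1 to first 0
Round 4: Ashgrove=25 Briarlake=30 Elkhorn=24 → close Briarlake (overflow 15)
  30÷2 = 15 each, +1 to first 0
Round 5: Ashgrove=40 Elkhorn=39 → close Elkhorn (overflow 30)
  39÷1 = 39 each, +1 to first 0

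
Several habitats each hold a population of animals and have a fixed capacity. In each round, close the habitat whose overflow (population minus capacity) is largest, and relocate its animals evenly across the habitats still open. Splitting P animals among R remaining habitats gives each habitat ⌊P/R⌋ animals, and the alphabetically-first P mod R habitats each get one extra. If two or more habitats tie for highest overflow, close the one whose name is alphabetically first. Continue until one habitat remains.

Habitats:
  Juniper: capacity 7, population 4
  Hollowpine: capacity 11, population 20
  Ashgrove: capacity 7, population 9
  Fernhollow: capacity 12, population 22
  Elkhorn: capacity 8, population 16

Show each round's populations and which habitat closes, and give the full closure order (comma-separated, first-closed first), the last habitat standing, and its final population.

Round 1: Ashgrove=9 Elkhorn=16 Fernhollow=22 Hollowpine=20 Juniper=4 → close Fernhollow (overflow 10)
  22÷4 = 5 each, +1 to first 2
Round 2: Ashgrove=15 Elkhorn=22 Hollowpine=25 Juniper=9 → close Elkhorn (overflow 14)
  22÷3 = 7 each, +1 to first 1
Round 3: Ashgrove=23 Hollowpine=32 Juniper=16 → close Hollowpine (overflow 21)
  32÷2 = 16 each, +1 to first 0
Round 4: Ashgrove=39 Juniper=32 → close Ashgrove (overflow 32)
  39÷1 = 39 each, +1 to first 0

Closure order: Fernhollow, Elkhorn, Hollowpine, Ashgrove
Last habitat: Juniper with 71 animals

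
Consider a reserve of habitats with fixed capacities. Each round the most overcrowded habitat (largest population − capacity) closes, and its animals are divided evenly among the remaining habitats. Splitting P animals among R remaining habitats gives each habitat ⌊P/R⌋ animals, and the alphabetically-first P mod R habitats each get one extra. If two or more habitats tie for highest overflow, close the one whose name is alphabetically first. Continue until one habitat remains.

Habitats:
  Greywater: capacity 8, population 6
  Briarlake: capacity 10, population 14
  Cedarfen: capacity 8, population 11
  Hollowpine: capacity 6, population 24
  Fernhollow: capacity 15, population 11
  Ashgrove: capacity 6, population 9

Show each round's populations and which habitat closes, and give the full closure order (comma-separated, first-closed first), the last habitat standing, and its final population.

Closure order: Hollowpine, Briarlake, Ashgrove, Cedarfen, Fernhollow
Last habitat: Greywater with 75 animals

Round 1: Ashgrove=9 Briarlake=14 Cedarfen=11 Fernhollow=11 Greywater=6 Hollowpine=24 → close Hollowpine (overflow 18)
  24÷5 = 4 each, +1 to first 4
Round 2: Ashgrove=14 Briarlake=19 Cedarfen=16 Fernhollow=16 Greywater=10 → close Briarlake (overflow 9)
  19÷4 = 4 each, +1 to first 3
Round 3: Ashgrove=19 Cedarfen=21 Fernhollow=21 Greywater=14 → close Ashgrove (overflow 13)
  19÷3 = 6 each, +1 to first 1
Round 4: Cedarfen=28 Fernhollow=27 Greywater=20 → close Cedarfen (overflow 20)
  28÷2 = 14 each, +1 to first 0
Round 5: Fernhollow=41 Greywater=34 → close Fernhollow (overflow 26)
  41÷1 = 41 each, +1 to first 0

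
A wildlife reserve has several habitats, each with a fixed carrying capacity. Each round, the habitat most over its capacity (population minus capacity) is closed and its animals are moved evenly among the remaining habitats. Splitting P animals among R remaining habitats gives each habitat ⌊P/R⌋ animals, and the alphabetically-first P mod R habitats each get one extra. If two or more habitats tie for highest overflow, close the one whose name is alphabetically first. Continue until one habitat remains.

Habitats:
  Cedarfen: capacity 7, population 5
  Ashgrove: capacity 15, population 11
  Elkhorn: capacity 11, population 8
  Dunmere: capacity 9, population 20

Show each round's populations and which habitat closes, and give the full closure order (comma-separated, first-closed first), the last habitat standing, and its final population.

Round 1: Ashgrove=11 Cedarfen=5 Dunmere=20 Elkhorn=8 → close Dunmere (overflow 11)
  20÷3 = 6 each, +1 to first 2
Round 2: Ashgrove=18 Cedarfen=12 Elkhorn=14 → close Cedarfen (overflow 5)
  12÷2 = 6 each, +1 to first 0
Round 3: Ashgrove=24 Elkhorn=20 → close Ashgrove (overflow 9)
  24÷1 = 24 each, +1 to first 0

Closure order: Dunmere, Cedarfen, Ashgrove
Last habitat: Elkhorn with 44 animals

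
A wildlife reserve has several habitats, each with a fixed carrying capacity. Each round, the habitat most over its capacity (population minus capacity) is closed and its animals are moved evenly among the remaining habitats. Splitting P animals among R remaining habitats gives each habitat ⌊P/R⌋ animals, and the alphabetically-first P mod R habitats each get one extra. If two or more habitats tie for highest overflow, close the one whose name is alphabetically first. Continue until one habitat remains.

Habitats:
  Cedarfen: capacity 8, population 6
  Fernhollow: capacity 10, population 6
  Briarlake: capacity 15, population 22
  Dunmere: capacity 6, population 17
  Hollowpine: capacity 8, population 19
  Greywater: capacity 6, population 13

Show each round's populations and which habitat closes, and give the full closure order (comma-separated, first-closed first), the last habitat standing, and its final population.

Closure order: Dunmere, Hollowpine, Briarlake, Greywater, Cedarfen
Last habitat: Fernhollow with 83 animals

Round 1: Briarlake=22 Cedarfen=6 Dunmere=17 Fernhollow=6 Greywater=13 Hollowpine=19 → close Dunmere (overflow 11)
  17÷5 = 3 each, +1 to first 2
Round 2: Briarlake=26 Cedarfen=10 Fernhollow=9 Greywater=16 Hollowpine=22 → close Hollowpine (overflow 14)
  22÷4 = 5 each, +1 to first 2
Round 3: Briarlake=32 Cedarfen=16 Fernhollow=14 Greywater=21 → close Briarlake (overflow 17)
  32÷3 = 10 each, +1 to first 2
Round 4: Cedarfen=27 Fernhollow=25 Greywater=31 → close Greywater (overflow 25)
  31÷2 = 15 each, +1 to first 1
Round 5: Cedarfen=43 Fernhollow=40 → close Cedarfen (overflow 35)
  43÷1 = 43 each, +1 to first 0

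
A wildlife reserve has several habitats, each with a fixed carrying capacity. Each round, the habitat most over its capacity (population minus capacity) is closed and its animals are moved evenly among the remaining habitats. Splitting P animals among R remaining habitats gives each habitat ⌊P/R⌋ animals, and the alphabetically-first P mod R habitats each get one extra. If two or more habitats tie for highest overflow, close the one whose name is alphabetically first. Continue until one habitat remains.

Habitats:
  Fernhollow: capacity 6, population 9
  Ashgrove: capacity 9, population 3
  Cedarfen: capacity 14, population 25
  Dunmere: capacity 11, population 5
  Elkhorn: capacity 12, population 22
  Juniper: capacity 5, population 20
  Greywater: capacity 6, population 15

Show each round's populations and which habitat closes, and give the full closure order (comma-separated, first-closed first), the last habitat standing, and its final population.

Closure order: Juniper, Cedarfen, Elkhorn, Greywater, Fernhollow, Ashgrove
Last habitat: Dunmere with 99 animals

Round 1: Ashgrove=3 Cedarfen=25 Dunmere=5 Elkhorn=22 Fernhollow=9 Greywater=15 Juniper=20 → close Juniper (overflow 15)
  20÷6 = 3 each, +1 to first 2
Round 2: Ashgrove=7 Cedarfen=29 Dunmere=8 Elkhorn=25 Fernhollow=12 Greywater=18 → close Cedarfen (overflow 15)
  29÷5 = 5 each, +1 to first 4
Round 3: Ashgrove=13 Dunmere=14 Elkhorn=31 Fernhollow=18 Greywater=23 → close Elkhorn (overflow 19)
  31÷4 = 7 each, +1 to first 3
Round 4: Ashgrove=21 Dunmere=22 Fernhollow=26 Greywater=30 → close Greywater (overflow 24)
  30÷3 = 10 each, +1 to first 0
Round 5: Ashgrove=31 Dunmere=32 Fernhollow=36 → close Fernhollow (overflow 30)
  36÷2 = 18 each, +1 to first 0
Round 6: Ashgrove=49 Dunmere=50 → close Ashgrove (overflow 40)
  49÷1 = 49 each, +1 to first 0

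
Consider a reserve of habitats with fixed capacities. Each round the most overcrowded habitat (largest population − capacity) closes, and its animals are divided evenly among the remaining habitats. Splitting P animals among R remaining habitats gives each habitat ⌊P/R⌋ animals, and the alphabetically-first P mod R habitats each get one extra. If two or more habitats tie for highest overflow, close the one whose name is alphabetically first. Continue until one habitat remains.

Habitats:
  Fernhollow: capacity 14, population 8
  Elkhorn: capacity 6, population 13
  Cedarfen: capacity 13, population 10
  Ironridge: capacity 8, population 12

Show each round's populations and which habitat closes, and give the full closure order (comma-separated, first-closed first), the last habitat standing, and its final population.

Closure order: Elkhorn, Ironridge, Cedarfen
Last habitat: Fernhollow with 43 animals

Round 1: Cedarfen=10 Elkhorn=13 Fernhollow=8 Ironridge=12 → close Elkhorn (overflow 7)
  13÷3 = 4 each, +1 to first 1
Round 2: Cedarfen=15 Fernhollow=12 Ironridge=16 → close Ironridge (overflow 8)
  16÷2 = 8 each, +1 to first 0
Round 3: Cedarfen=23 Fernhollow=20 → close Cedarfen (overflow 10)
  23÷1 = 23 each, +1 to first 0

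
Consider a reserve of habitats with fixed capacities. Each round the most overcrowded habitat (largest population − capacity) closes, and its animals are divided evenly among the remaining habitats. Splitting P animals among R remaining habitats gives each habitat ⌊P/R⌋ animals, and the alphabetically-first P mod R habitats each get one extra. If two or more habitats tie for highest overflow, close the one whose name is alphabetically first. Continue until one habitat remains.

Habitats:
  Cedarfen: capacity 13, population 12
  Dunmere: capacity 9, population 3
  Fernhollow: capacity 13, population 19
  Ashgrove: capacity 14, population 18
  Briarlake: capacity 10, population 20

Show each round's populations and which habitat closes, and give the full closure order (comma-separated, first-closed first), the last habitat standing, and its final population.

Round 1: Ashgrove=18 Briarlake=20 Cedarfen=12 Dunmere=3 Fernhollow=19 → close Briarlake (overflow 10)
  20÷4 = 5 each, +1 to first 0
Round 2: Ashgrove=23 Cedarfen=17 Dunmere=8 Fernhollow=24 → close Fernhollow (overflow 11)
  24÷3 = 8 each, +1 to first 0
Round 3: Ashgrove=31 Cedarfen=25 Dunmere=16 → close Ashgrove (overflow 17)
  31÷2 = 15 each, +1 to first 1
Round 4: Cedarfen=41 Dunmere=31 → close Cedarfen (overflow 28)
  41÷1 = 41 each, +1 to first 0

Closure order: Briarlake, Fernhollow, Ashgrove, Cedarfen
Last habitat: Dunmere with 72 animals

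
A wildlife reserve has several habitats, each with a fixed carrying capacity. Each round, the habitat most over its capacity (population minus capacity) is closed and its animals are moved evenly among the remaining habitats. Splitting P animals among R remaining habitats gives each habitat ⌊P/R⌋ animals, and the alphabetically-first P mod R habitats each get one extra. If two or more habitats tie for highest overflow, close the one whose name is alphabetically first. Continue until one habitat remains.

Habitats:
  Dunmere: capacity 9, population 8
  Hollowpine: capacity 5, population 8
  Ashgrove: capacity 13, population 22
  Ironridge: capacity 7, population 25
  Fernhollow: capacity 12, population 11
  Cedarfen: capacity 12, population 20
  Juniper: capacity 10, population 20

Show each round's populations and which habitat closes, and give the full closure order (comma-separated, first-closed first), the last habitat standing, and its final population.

Closure order: Ironridge, Ashgrove, Juniper, Cedarfen, Hollowpine, Dunmere
Last habitat: Fernhollow with 114 animals

Round 1: Ashgrove=22 Cedarfen=20 Dunmere=8 Fernhollow=11 Hollowpine=8 Ironridge=25 Juniper=20 → close Ironridge (overflow 18)
  25÷6 = 4 each, +1 to first 1
Round 2: Ashgrove=27 Cedarfen=24 Dunmere=12 Fernhollow=15 Hollowpine=12 Juniper=24 → close Ashgrove (overflow 14)
  27÷5 = 5 each, +1 to first 2
Round 3: Cedarfen=30 Dunmere=18 Fernhollow=20 Hollowpine=17 Juniper=29 → close Juniper (overflow 19)
  29÷4 = 7 each, +1 to first 1
Round 4: Cedarfen=38 Dunmere=25 Fernhollow=27 Hollowpine=24 → close Cedarfen (overflow 26)
  38÷3 = 12 each, +1 to first 2
Round 5: Dunmere=38 Fernhollow=40 Hollowpine=36 → close Hollowpine (overflow 31)
  36÷2 = 18 each, +1 to first 0
Round 6: Dunmere=56 Fernhollow=58 → close Dunmere (overflow 47)
  56÷1 = 56 each, +1 to first 0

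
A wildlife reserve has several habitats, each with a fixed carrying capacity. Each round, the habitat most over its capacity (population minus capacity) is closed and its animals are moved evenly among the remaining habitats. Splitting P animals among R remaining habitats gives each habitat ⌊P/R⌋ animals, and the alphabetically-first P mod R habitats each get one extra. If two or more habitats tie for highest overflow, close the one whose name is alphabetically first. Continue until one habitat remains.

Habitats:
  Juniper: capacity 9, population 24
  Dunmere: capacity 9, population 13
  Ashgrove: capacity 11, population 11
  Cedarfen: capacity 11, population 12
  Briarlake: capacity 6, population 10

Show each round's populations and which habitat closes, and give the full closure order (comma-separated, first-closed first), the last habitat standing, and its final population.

Closure order: Juniper, Briarlake, Dunmere, Ashgrove
Last habitat: Cedarfen with 70 animals

Round 1: Ashgrove=11 Briarlake=10 Cedarfen=12 Dunmere=13 Juniper=24 → close Juniper (overflow 15)
  24÷4 = 6 each, +1 to first 0
Round 2: Ashgrove=17 Briarlake=16 Cedarfen=18 Dunmere=19 → close Briarlake (overflow 10)
  16÷3 = 5 each, +1 to first 1
Round 3: Ashgrove=23 Cedarfen=23 Dunmere=24 → close Dunmere (overflow 15)
  24÷2 = 12 each, +1 to first 0
Round 4: Ashgrove=35 Cedarfen=35 → close Ashgrove (overflow 24)
  35÷1 = 35 each, +1 to first 0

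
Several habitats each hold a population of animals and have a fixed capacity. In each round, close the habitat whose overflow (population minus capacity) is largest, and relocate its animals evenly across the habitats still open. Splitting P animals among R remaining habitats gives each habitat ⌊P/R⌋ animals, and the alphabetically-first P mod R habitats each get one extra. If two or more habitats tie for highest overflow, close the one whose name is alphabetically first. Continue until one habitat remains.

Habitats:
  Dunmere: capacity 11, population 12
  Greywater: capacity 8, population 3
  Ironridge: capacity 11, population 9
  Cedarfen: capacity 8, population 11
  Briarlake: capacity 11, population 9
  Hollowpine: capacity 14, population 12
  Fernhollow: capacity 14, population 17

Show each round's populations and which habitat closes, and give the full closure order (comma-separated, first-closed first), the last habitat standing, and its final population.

Round 1: Briarlake=9 Cedarfen=11 Dunmere=12 Fernhollow=17 Greywater=3 Hollowpine=12 Ironridge=9 → close Cedarfen (overflow 3)
  11÷6 = 1 each, +1 to first 5
Round 2: Briarlake=11 Dunmere=14 Fernhollow=19 Greywater=5 Hollowpine=14 Ironridge=10 → close Fernhollow (overflow 5)
  19÷5 = 3 each, +1 to first 4
Round 3: Briarlake=15 Dunmere=18 Greywater=9 Hollowpine=18 Ironridge=13 → close Dunmere (overflow 7)
  18÷4 = 4 each, +1 to first 2
Round 4: Briarlake=20 Greywater=14 Hollowpine=22 Ironridge=17 → close Briarlake (overflow 9)
  20÷3 = 6 each, +1 to first 2
Round 5: Greywater=21 Hollowpine=29 Ironridge=23 → close Hollowpine (overflow 15)
  29÷2 = 14 each, +1 to first 1
Round 6: Greywater=36 Ironridge=37 → close Greywater (overflow 28)
  36÷1 = 36 each, +1 to first 0

Closure order: Cedarfen, Fernhollow, Dunmere, Briarlake, Hollowpine, Greywater
Last habitat: Ironridge with 73 animals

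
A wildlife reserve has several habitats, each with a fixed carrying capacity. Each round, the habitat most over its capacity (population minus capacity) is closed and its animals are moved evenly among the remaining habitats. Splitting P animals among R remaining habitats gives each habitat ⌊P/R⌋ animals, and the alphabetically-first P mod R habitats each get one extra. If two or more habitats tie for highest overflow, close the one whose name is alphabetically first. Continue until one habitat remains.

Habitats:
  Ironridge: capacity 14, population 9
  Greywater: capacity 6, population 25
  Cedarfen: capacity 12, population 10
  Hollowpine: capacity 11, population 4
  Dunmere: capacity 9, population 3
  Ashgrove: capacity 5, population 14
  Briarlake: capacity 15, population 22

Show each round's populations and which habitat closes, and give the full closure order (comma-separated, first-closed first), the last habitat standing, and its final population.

Round 1: Ashgrove=14 Briarlake=22 Cedarfen=10 Dunmere=3 Greywater=25 Hollowpine=4 Ironridge=9 → close Greywater (overflow 19)
  25÷6 = 4 each, +1 to first 1
Round 2: Ashgrove=19 Briarlake=26 Cedarfen=14 Dunmere=7 Hollowpine=8 Ironridge=13 → close Ashgrove (overflow 14)
  19÷5 = 3 each, +1 to first 4
Round 3: Briarlake=30 Cedarfen=18 Dunmere=11 Hollowpine=12 Ironridge=16 → close Briarlake (overflow 15)
  30÷4 = 7 each, +1 to first 2
Round 4: Cedarfen=26 Dunmere=19 Hollowpine=19 Ironridge=23 → close Cedarfen (overflow 14)
  26÷3 = 8 each, +1 to first 2
Round 5: Dunmere=28 Hollowpine=28 Ironridge=31 → close Dunmere (overflow 19)
  28÷2 = 14 each, +1 to first 0
Round 6: Hollowpine=42 Ironridge=45 → close Hollowpine (overflow 31)
  42÷1 = 42 each, +1 to first 0

Closure order: Greywater, Ashgrove, Briarlake, Cedarfen, Dunmere, Hollowpine
Last habitat: Ironridge with 87 animals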